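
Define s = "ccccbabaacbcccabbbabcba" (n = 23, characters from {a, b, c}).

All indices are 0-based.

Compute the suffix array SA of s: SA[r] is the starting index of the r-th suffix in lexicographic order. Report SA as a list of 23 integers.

[22, 7, 5, 14, 18, 8, 21, 6, 4, 17, 16, 15, 19, 10, 13, 20, 3, 9, 12, 2, 11, 1, 0]

sorted suffixes:
  #0 SA[0]=22  'a'
  #1 SA[1]=7  'aacbcccabbbabcba'
  #2 SA[2]=5  'abaacbcccabbbabcba'
  #3 SA[3]=14  'abbbabcba'
  #4 SA[4]=18  'abcba'
  #5 SA[5]=8  'acbcccabbbabcba'
  #6 SA[6]=21  'ba'
  #7 SA[7]=6  'baacbcccabbbabcba'
  #8 SA[8]=4  'babaacbcccabbbabcba'
  #9 SA[9]=17  'babcba'
  #10 SA[10]=16  'bbabcba'
  #11 SA[11]=15  'bbbabcba'
  #12 SA[12]=19  'bcba'
  #13 SA[13]=10  'bcccabbbabcba'
  #14 SA[14]=13  'cabbbabcba'
  #15 SA[15]=20  'cba'
  #16 SA[16]=3  'cbabaacbcccabbbabcba'
  #17 SA[17]=9  'cbcccabbbabcba'
  #18 SA[18]=12  'ccabbbabcba'
  #19 SA[19]=2  'ccbabaacbcccabbbabcba'
  #20 SA[20]=11  'cccabbbabcba'
  #21 SA[21]=1  'cccbabaacbcccabbbabcba'
  #22 SA[22]=0  'ccccbabaacbcccabbbabcba'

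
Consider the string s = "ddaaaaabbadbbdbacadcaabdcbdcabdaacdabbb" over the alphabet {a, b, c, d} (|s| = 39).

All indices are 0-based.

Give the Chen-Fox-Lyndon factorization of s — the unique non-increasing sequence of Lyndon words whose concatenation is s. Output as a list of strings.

["d", "d", "aaaaabbadbbdbacadcaabdcbdcabdaacdabbb"]

emit factor 1: 'd' (i=0, period=1)
emit factor 2: 'd' (i=1, period=1)
emit factor 3: 'aaaaabbadbbdbacadcaabdcbdcabdaacdabbb' (i=2, period=37)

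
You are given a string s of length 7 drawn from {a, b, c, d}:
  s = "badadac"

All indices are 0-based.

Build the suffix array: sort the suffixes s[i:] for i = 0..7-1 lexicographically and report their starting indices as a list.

[5, 3, 1, 0, 6, 4, 2]

sorted suffixes:
  #0 SA[0]=5  'ac'
  #1 SA[1]=3  'adac'
  #2 SA[2]=1  'adadac'
  #3 SA[3]=0  'badadac'
  #4 SA[4]=6  'c'
  #5 SA[5]=4  'dac'
  #6 SA[6]=2  'dadac'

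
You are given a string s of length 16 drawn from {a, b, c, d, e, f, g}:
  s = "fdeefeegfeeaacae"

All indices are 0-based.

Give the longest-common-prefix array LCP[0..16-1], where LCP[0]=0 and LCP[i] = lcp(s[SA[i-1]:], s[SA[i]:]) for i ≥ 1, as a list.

rank | idx | suffix
   0 |  11 | aacae
   1 |  12 | acae
   2 |  14 | ae
   3 |  13 | cae
   4 |   1 | deefeegfeeaacae
   5 |  15 | e
   6 |  10 | eaacae
   7 |   9 | eeaacae
   8 |   2 | eefeegfeeaacae
   9 |   5 | eegfeeaacae
  10 |   3 | efeegfeeaacae
  11 |   6 | egfeeaacae
  12 |   0 | fdeefeegfeeaacae
  13 |   8 | feeaacae
  14 |   4 | feegfeeaacae
  15 |   7 | gfeeaacae

SA = [11, 12, 14, 13, 1, 15, 10, 9, 2, 5, 3, 6, 0, 8, 4, 7]
i: (SA[i-1],SA[i]) lcp shared
  1: (11,12) 1 'a'
  2: (12,14) 1 'a'
  3: (14,13) 0 ''
  4: (13,1) 0 ''
  5: (1,15) 0 ''
  6: (15,10) 1 'e'
  7: (10,9) 1 'e'
  8: (9,2) 2 'ee'
  9: (2,5) 2 'ee'
  10: (5,3) 1 'e'
  11: (3,6) 1 'e'
  12: (6,0) 0 ''
  13: (0,8) 1 'f'
  14: (8,4) 3 'fee'
  15: (4,7) 0 ''

[0, 1, 1, 0, 0, 0, 1, 1, 2, 2, 1, 1, 0, 1, 3, 0]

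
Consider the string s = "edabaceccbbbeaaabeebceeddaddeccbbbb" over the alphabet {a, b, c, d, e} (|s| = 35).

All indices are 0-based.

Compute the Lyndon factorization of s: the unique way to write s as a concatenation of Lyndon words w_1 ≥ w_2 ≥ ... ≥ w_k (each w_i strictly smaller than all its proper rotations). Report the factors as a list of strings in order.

["e", "d", "abaceccbbbe", "aaabeebceeddaddeccbbbb"]

emit factor 1: 'e' (i=0, period=1)
emit factor 2: 'd' (i=1, period=1)
emit factor 3: 'abaceccbbbe' (i=2, period=11)
emit factor 4: 'aaabeebceeddaddeccbbbb' (i=13, period=22)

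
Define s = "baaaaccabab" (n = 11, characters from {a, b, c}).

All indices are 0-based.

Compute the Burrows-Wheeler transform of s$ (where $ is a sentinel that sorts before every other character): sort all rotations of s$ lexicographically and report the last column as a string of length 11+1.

bbaabcaa$aca

rank  rotation      last
    0  $baaaaccabab  b
    1  aaaaccabab$b  b
    2  aaaccabab$ba  a
    3  aaccabab$baa  a
    4  ab$baaaaccab  b
    5  abab$baaaacc  c
    6  accabab$baaa  a
    7  b$baaaaccaba  a
    8  baaaaccabab$  $
    9  bab$baaaacca  a
   10  cabab$baaaac  c
   11  ccabab$baaaa  a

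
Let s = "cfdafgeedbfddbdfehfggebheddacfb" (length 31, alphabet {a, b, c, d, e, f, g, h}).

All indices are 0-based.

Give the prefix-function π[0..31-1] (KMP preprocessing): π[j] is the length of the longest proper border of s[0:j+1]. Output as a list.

[0, 0, 0, 0, 0, 0, 0, 0, 0, 0, 0, 0, 0, 0, 0, 0, 0, 0, 0, 0, 0, 0, 0, 0, 0, 0, 0, 0, 1, 2, 0]

π[0] = 0
j=1 s[j]='f': π[1]=0 (border '')
j=2 s[j]='d': π[2]=0 (border '')
j=3 s[j]='a': π[3]=0 (border '')
j=4 s[j]='f': π[4]=0 (border '')
j=5 s[j]='g': π[5]=0 (border '')
j=6 s[j]='e': π[6]=0 (border '')
j=7 s[j]='e': π[7]=0 (border '')
j=8 s[j]='d': π[8]=0 (border '')
j=9 s[j]='b': π[9]=0 (border '')
j=10 s[j]='f': π[10]=0 (border '')
j=11 s[j]='d': π[11]=0 (border '')
j=12 s[j]='d': π[12]=0 (border '')
j=13 s[j]='b': π[13]=0 (border '')
j=14 s[j]='d': π[14]=0 (border '')
j=15 s[j]='f': π[15]=0 (border '')
j=16 s[j]='e': π[16]=0 (border '')
j=17 s[j]='h': π[17]=0 (border '')
j=18 s[j]='f': π[18]=0 (border '')
j=19 s[j]='g': π[19]=0 (border '')
j=20 s[j]='g': π[20]=0 (border '')
j=21 s[j]='e': π[21]=0 (border '')
j=22 s[j]='b': π[22]=0 (border '')
j=23 s[j]='h': π[23]=0 (border '')
j=24 s[j]='e': π[24]=0 (border '')
j=25 s[j]='d': π[25]=0 (border '')
j=26 s[j]='d': π[26]=0 (border '')
j=27 s[j]='a': π[27]=0 (border '')
j=28 s[j]='c': π[28]=1 (border 'c')
j=29 s[j]='f': π[29]=2 (border 'cf')
j=30 s[j]='b': k: 2→0; π[30]=0 (border '')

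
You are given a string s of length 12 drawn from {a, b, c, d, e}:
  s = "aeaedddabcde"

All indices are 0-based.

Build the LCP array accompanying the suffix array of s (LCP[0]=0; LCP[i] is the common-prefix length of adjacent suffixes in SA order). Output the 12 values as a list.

[0, 1, 2, 0, 0, 0, 1, 2, 1, 0, 1, 1]

rank→(start, suffix):
  0 → (7, 'abcde')
  1 → (0, 'aeaedddabcde')
  2 → (2, 'aedddabcde')
  3 → (8, 'bcde')
  4 → (9, 'cde')
  5 → (6, 'dabcde')
  6 → (5, 'ddabcde')
  7 → (4, 'dddabcde')
  8 → (10, 'de')
  9 → (11, 'e')
  10 → (1, 'eaedddabcde')
  11 → (3, 'edddabcde')

SA = [7, 0, 2, 8, 9, 6, 5, 4, 10, 11, 1, 3]
i: (SA[i-1],SA[i]) lcp shared
  1: (7,0) 1 'a'
  2: (0,2) 2 'ae'
  3: (2,8) 0 ''
  4: (8,9) 0 ''
  5: (9,6) 0 ''
  6: (6,5) 1 'd'
  7: (5,4) 2 'dd'
  8: (4,10) 1 'd'
  9: (10,11) 0 ''
  10: (11,1) 1 'e'
  11: (1,3) 1 'e'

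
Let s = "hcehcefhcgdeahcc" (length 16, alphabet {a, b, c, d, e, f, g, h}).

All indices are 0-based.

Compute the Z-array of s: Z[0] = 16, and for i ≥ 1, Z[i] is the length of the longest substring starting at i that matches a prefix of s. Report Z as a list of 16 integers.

[16, 0, 0, 3, 0, 0, 0, 2, 0, 0, 0, 0, 0, 2, 0, 0]

Z[0]=16
i=1: fresh scan; Z[1]=0
i=2: fresh scan; Z[2]=0
i=3: fresh scan; Z[3]=3 scan→box=[3,6)
i=4: min(r-i=2, Z[1]=0)=0; Z[4]=0
i=5: min(r-i=1, Z[2]=0)=0; Z[5]=0
i=6: fresh scan; Z[6]=0
i=7: fresh scan; Z[7]=2 scan→box=[7,9)
i=8: min(r-i=1, Z[1]=0)=0; Z[8]=0
i=9: fresh scan; Z[9]=0
i=10: fresh scan; Z[10]=0
i=11: fresh scan; Z[11]=0
i=12: fresh scan; Z[12]=0
i=13: fresh scan; Z[13]=2 scan→box=[13,15)
i=14: min(r-i=1, Z[1]=0)=0; Z[14]=0
i=15: fresh scan; Z[15]=0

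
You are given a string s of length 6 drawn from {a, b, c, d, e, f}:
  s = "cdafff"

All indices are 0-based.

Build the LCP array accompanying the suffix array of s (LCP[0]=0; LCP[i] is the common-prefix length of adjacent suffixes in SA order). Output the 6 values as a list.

rank→(start, suffix):
  0 → (2, 'afff')
  1 → (0, 'cdafff')
  2 → (1, 'dafff')
  3 → (5, 'f')
  4 → (4, 'ff')
  5 → (3, 'fff')

SA = [2, 0, 1, 5, 4, 3]
i: (SA[i-1],SA[i]) lcp shared
  1: (2,0) 0 ''
  2: (0,1) 0 ''
  3: (1,5) 0 ''
  4: (5,4) 1 'f'
  5: (4,3) 2 'ff'

[0, 0, 0, 0, 1, 2]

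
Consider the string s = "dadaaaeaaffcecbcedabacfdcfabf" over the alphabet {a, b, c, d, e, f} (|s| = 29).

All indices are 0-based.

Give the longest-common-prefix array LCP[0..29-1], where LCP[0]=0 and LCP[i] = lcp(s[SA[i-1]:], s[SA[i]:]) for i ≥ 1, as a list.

rank | idx | suffix
   0 |   3 | aaaeaaffcecbcedabacfdcfabf
   1 |   4 | aaeaaffcecbcedabacfdcfabf
   2 |   7 | aaffcecbcedabacfdcfabf
   3 |  18 | abacfdcfabf
   4 |  26 | abf
   5 |  20 | acfdcfabf
   6 |   1 | adaaaeaaffcecbcedabacfdcfabf
   7 |   5 | aeaaffcecbcedabacfdcfabf
   8 |   8 | affcecbcedabacfdcfabf
   9 |  19 | bacfdcfabf
  10 |  14 | bcedabacfdcfabf
  11 |  27 | bf
  12 |  13 | cbcedabacfdcfabf
  13 |  11 | cecbcedabacfdcfabf
  14 |  15 | cedabacfdcfabf
  15 |  24 | cfabf
  16 |  21 | cfdcfabf
  17 |   2 | daaaeaaffcecbcedabacfdcfabf
  18 |  17 | dabacfdcfabf
  19 |   0 | dadaaaeaaffcecbcedabacfdcfabf
  20 |  23 | dcfabf
  21 |   6 | eaaffcecbcedabacfdcfabf
  22 |  12 | ecbcedabacfdcfabf
  23 |  16 | edabacfdcfabf
  24 |  28 | f
  25 |  25 | fabf
  26 |  10 | fcecbcedabacfdcfabf
  27 |  22 | fdcfabf
  28 |   9 | ffcecbcedabacfdcfabf

SA = [3, 4, 7, 18, 26, 20, 1, 5, 8, 19, 14, 27, 13, 11, 15, 24, 21, 2, 17, 0, 23, 6, 12, 16, 28, 25, 10, 22, 9]
[i] adj suffixes → lcp
  [1] 3/4 → 2 ('aa')
  [2] 4/7 → 2 ('aa')
  [3] 7/18 → 1 ('a')
  [4] 18/26 → 2 ('ab')
  [5] 26/20 → 1 ('a')
  [6] 20/1 → 1 ('a')
  [7] 1/5 → 1 ('a')
  [8] 5/8 → 1 ('a')
  [9] 8/19 → 0 ('')
  [10] 19/14 → 1 ('b')
  [11] 14/27 → 1 ('b')
  [12] 27/13 → 0 ('')
  [13] 13/11 → 1 ('c')
  [14] 11/15 → 2 ('ce')
  [15] 15/24 → 1 ('c')
  [16] 24/21 → 2 ('cf')
  [17] 21/2 → 0 ('')
  [18] 2/17 → 2 ('da')
  [19] 17/0 → 2 ('da')
  [20] 0/23 → 1 ('d')
  [21] 23/6 → 0 ('')
  [22] 6/12 → 1 ('e')
  [23] 12/16 → 1 ('e')
  [24] 16/28 → 0 ('')
  [25] 28/25 → 1 ('f')
  [26] 25/10 → 1 ('f')
  [27] 10/22 → 1 ('f')
  [28] 22/9 → 1 ('f')

[0, 2, 2, 1, 2, 1, 1, 1, 1, 0, 1, 1, 0, 1, 2, 1, 2, 0, 2, 2, 1, 0, 1, 1, 0, 1, 1, 1, 1]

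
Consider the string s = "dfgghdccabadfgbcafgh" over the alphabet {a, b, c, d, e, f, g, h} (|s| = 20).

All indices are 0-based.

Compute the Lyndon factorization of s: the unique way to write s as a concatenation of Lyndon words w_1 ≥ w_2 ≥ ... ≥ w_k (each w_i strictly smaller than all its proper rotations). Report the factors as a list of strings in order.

emit factor 1: 'dfggh' (i=0, period=5)
emit factor 2: 'd' (i=5, period=1)
emit factor 3: 'c' (i=6, period=1)
emit factor 4: 'c' (i=7, period=1)
emit factor 5: 'abadfgbcafgh' (i=8, period=12)

["dfggh", "d", "c", "c", "abadfgbcafgh"]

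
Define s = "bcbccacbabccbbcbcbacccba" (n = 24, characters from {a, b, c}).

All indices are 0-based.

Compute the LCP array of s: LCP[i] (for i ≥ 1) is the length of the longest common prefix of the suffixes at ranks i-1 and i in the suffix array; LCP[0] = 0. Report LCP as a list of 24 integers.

[0, 1, 1, 2, 0, 2, 2, 1, 1, 3, 4, 2, 3, 0, 1, 3, 3, 2, 2, 3, 1, 2, 3, 2]

rank | idx | suffix
   0 |  23 | a
   1 |   8 | abccbbcbcbacccba
   2 |   5 | acbabccbbcbcbacccba
   3 |  18 | acccba
   4 |  22 | ba
   5 |   7 | babccbbcbcbacccba
   6 |  17 | bacccba
   7 |  12 | bbcbcbacccba
   8 |  15 | bcbacccba
   9 |  13 | bcbcbacccba
  10 |   0 | bcbccacbabccbbcbcbacccba
  11 |   2 | bccacbabccbbcbcbacccba
  12 |   9 | bccbbcbcbacccba
  13 |   4 | cacbabccbbcbcbacccba
  14 |  21 | cba
  15 |   6 | cbabccbbcbcbacccba
  16 |  16 | cbacccba
  17 |  11 | cbbcbcbacccba
  18 |  14 | cbcbacccba
  19 |   1 | cbccacbabccbbcbcbacccba
  20 |   3 | ccacbabccbbcbcbacccba
  21 |  20 | ccba
  22 |  10 | ccbbcbcbacccba
  23 |  19 | cccba

SA = [23, 8, 5, 18, 22, 7, 17, 12, 15, 13, 0, 2, 9, 4, 21, 6, 16, 11, 14, 1, 3, 20, 10, 19]
[i] adj suffixes → lcp
  [1] 23/8 → 1 ('a')
  [2] 8/5 → 1 ('a')
  [3] 5/18 → 2 ('ac')
  [4] 18/22 → 0 ('')
  [5] 22/7 → 2 ('ba')
  [6] 7/17 → 2 ('ba')
  [7] 17/12 → 1 ('b')
  [8] 12/15 → 1 ('b')
  [9] 15/13 → 3 ('bcb')
  [10] 13/0 → 4 ('bcbc')
  [11] 0/2 → 2 ('bc')
  [12] 2/9 → 3 ('bcc')
  [13] 9/4 → 0 ('')
  [14] 4/21 → 1 ('c')
  [15] 21/6 → 3 ('cba')
  [16] 6/16 → 3 ('cba')
  [17] 16/11 → 2 ('cb')
  [18] 11/14 → 2 ('cb')
  [19] 14/1 → 3 ('cbc')
  [20] 1/3 → 1 ('c')
  [21] 3/20 → 2 ('cc')
  [22] 20/10 → 3 ('ccb')
  [23] 10/19 → 2 ('cc')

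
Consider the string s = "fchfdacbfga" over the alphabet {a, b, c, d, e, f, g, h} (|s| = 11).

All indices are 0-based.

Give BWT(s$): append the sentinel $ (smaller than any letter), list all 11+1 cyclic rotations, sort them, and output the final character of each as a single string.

rank  rotation      last
    0  $fchfdacbfga  a
    1  a$fchfdacbfg  g
    2  acbfga$fchfd  d
    3  bfga$fchfdac  c
    4  cbfga$fchfda  a
    5  chfdacbfga$f  f
    6  dacbfga$fchf  f
    7  fchfdacbfga$  $
    8  fdacbfga$fch  h
    9  fga$fchfdacb  b
   10  ga$fchfdacbf  f
   11  hfdacbfga$fc  c

agdcaff$hbfc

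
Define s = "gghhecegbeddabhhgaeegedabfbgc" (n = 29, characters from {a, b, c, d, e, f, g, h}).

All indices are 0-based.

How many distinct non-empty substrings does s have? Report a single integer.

408

sorted suffixes:
  #0 SA[0]=23  'abfbgc'
  #1 SA[1]=12  'abhhgaeegedabfbgc'
  #2 SA[2]=17  'aeegedabfbgc'
  #3 SA[3]=8  'beddabhhgaeegedabfbgc'
  #4 SA[4]=24  'bfbgc'
  #5 SA[5]=26  'bgc'
  #6 SA[6]=13  'bhhgaeegedabfbgc'
  #7 SA[7]=28  'c'
  #8 SA[8]=5  'cegbeddabhhgaeegedabfbgc'
  #9 SA[9]=22  'dabfbgc'
  #10 SA[10]=11  'dabhhgaeegedabfbgc'
  #11 SA[11]=10  'ddabhhgaeegedabfbgc'
  #12 SA[12]=4  'ecegbeddabhhgaeegedabfbgc'
  #13 SA[13]=21  'edabfbgc'
  #14 SA[14]=9  'eddabhhgaeegedabfbgc'
  #15 SA[15]=18  'eegedabfbgc'
  #16 SA[16]=6  'egbeddabhhgaeegedabfbgc'
  #17 SA[17]=19  'egedabfbgc'
  #18 SA[18]=25  'fbgc'
  #19 SA[19]=16  'gaeegedabfbgc'
  #20 SA[20]=7  'gbeddabhhgaeegedabfbgc'
  #21 SA[21]=27  'gc'
  #22 SA[22]=20  'gedabfbgc'
  #23 SA[23]=0  'gghhecegbeddabhhgaeegedabfbgc'
  #24 SA[24]=1  'ghhecegbeddabhhgaeegedabfbgc'
  #25 SA[25]=3  'hecegbeddabhhgaeegedabfbgc'
  #26 SA[26]=15  'hgaeegedabfbgc'
  #27 SA[27]=2  'hhecegbeddabhhgaeegedabfbgc'
  #28 SA[28]=14  'hhgaeegedabfbgc'

SA = [23, 12, 17, 8, 24, 26, 13, 28, 5, 22, 11, 10, 4, 21, 9, 18, 6, 19, 25, 16, 7, 27, 20, 0, 1, 3, 15, 2, 14]
rank  pair      lcp
   1  s[23:],s[12:]  2  'ab'
   2  s[12:],s[17:]  1  'a'
   3  s[17:],s[8:]  0  ''
   4  s[8:],s[24:]  1  'b'
   5  s[24:],s[26:]  1  'b'
   6  s[26:],s[13:]  1  'b'
   7  s[13:],s[28:]  0  ''
   8  s[28:],s[5:]  1  'c'
   9  s[5:],s[22:]  0  ''
  10  s[22:],s[11:]  3  'dab'
  11  s[11:],s[10:]  1  'd'
  12  s[10:],s[4:]  0  ''
  13  s[4:],s[21:]  1  'e'
  14  s[21:],s[9:]  2  'ed'
  15  s[9:],s[18:]  1  'e'
  16  s[18:],s[6:]  1  'e'
  17  s[6:],s[19:]  2  'eg'
  18  s[19:],s[25:]  0  ''
  19  s[25:],s[16:]  0  ''
  20  s[16:],s[7:]  1  'g'
  21  s[7:],s[27:]  1  'g'
  22  s[27:],s[20:]  1  'g'
  23  s[20:],s[0:]  1  'g'
  24  s[0:],s[1:]  1  'g'
  25  s[1:],s[3:]  0  ''
  26  s[3:],s[15:]  1  'h'
  27  s[15:],s[2:]  1  'h'
  28  s[2:],s[14:]  2  'hh'

n(n+1)/2 = 29·30/2 = 435
Σ LCP = 0 + 2 + 1 + 0 + 1 + 1 + 1 + 0 + 1 + 0 + 3 + 1 + 0 + 1 + 2 + 1 + 1 + 2 + 0 + 0 + 1 + 1 + 1 + 1 + 1 + 0 + 1 + 1 + 2 = 27
distinct = 435 − 27 = 408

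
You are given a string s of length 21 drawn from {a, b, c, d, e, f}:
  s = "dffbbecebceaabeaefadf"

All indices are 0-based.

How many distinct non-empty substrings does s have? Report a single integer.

212

rank | idx | suffix
   0 |  11 | aabeaefadf
   1 |  12 | abeaefadf
   2 |  18 | adf
   3 |  15 | aefadf
   4 |   3 | bbecebceaabeaefadf
   5 |   8 | bceaabeaefadf
   6 |  13 | beaefadf
   7 |   4 | becebceaabeaefadf
   8 |   9 | ceaabeaefadf
   9 |   6 | cebceaabeaefadf
  10 |  19 | df
  11 |   0 | dffbbecebceaabeaefadf
  12 |  10 | eaabeaefadf
  13 |  14 | eaefadf
  14 |   7 | ebceaabeaefadf
  15 |   5 | ecebceaabeaefadf
  16 |  16 | efadf
  17 |  20 | f
  18 |  17 | fadf
  19 |   2 | fbbecebceaabeaefadf
  20 |   1 | ffbbecebceaabeaefadf

SA = [11, 12, 18, 15, 3, 8, 13, 4, 9, 6, 19, 0, 10, 14, 7, 5, 16, 20, 17, 2, 1]
[i] adj suffixes → lcp
  [1] 11/12 → 1 ('a')
  [2] 12/18 → 1 ('a')
  [3] 18/15 → 1 ('a')
  [4] 15/3 → 0 ('')
  [5] 3/8 → 1 ('b')
  [6] 8/13 → 1 ('b')
  [7] 13/4 → 2 ('be')
  [8] 4/9 → 0 ('')
  [9] 9/6 → 2 ('ce')
  [10] 6/19 → 0 ('')
  [11] 19/0 → 2 ('df')
  [12] 0/10 → 0 ('')
  [13] 10/14 → 2 ('ea')
  [14] 14/7 → 1 ('e')
  [15] 7/5 → 1 ('e')
  [16] 5/16 → 1 ('e')
  [17] 16/20 → 0 ('')
  [18] 20/17 → 1 ('f')
  [19] 17/2 → 1 ('f')
  [20] 2/1 → 1 ('f')

n(n+1)/2 = 21·22/2 = 231
Σ LCP = 0 + 1 + 1 + 1 + 0 + 1 + 1 + 2 + 0 + 2 + 0 + 2 + 0 + 2 + 1 + 1 + 1 + 0 + 1 + 1 + 1 = 19
distinct = 231 − 19 = 212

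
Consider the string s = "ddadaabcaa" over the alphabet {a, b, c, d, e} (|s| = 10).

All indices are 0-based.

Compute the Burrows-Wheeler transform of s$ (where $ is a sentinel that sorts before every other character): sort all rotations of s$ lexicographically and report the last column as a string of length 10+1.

rank  rotation     last
    0  $ddadaabcaa  a
    1  a$ddadaabca  a
    2  aa$ddadaabc  c
    3  aabcaa$ddad  d
    4  abcaa$ddada  a
    5  adaabcaa$dd  d
    6  bcaa$ddadaa  a
    7  caa$ddadaab  b
    8  daabcaa$dda  a
    9  dadaabcaa$d  d
   10  ddadaabcaa$  $

aacdadabad$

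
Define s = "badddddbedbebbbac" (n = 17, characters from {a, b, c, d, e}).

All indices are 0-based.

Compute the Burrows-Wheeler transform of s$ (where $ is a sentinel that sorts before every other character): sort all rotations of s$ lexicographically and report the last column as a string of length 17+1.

cbbb$beddaeddddabb

rank  rotation            last
    0  $badddddbedbebbbac  c
    1  ac$badddddbedbebbb  b
    2  adddddbedbebbbac$b  b
    3  bac$badddddbedbebb  b
    4  badddddbedbebbbac$  $
    5  bbac$badddddbedbeb  b
    6  bbbac$badddddbedbe  e
    7  bebbbac$badddddbed  d
    8  bedbebbbac$baddddd  d
    9  c$badddddbedbebbba  a
   10  dbebbbac$badddddbe  e
   11  dbedbebbbac$badddd  d
   12  ddbedbebbbac$baddd  d
   13  dddbedbebbbac$badd  d
   14  ddddbedbebbbac$bad  d
   15  dddddbedbebbbac$ba  a
   16  ebbbac$badddddbedb  b
   17  edbebbbac$badddddb  b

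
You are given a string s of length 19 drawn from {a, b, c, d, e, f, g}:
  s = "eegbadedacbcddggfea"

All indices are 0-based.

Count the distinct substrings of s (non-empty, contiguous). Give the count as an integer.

rank→(start, suffix):
  0 → (18, 'a')
  1 → (8, 'acbcddggfea')
  2 → (4, 'adedacbcddggfea')
  3 → (3, 'badedacbcddggfea')
  4 → (10, 'bcddggfea')
  5 → (9, 'cbcddggfea')
  6 → (11, 'cddggfea')
  7 → (7, 'dacbcddggfea')
  8 → (12, 'ddggfea')
  9 → (5, 'dedacbcddggfea')
  10 → (13, 'dggfea')
  11 → (17, 'ea')
  12 → (6, 'edacbcddggfea')
  13 → (0, 'eegbadedacbcddggfea')
  14 → (1, 'egbadedacbcddggfea')
  15 → (16, 'fea')
  16 → (2, 'gbadedacbcddggfea')
  17 → (15, 'gfea')
  18 → (14, 'ggfea')

SA = [18, 8, 4, 3, 10, 9, 11, 7, 12, 5, 13, 17, 6, 0, 1, 16, 2, 15, 14]
[i] adj suffixes → lcp
  [1] 18/8 → 1 ('a')
  [2] 8/4 → 1 ('a')
  [3] 4/3 → 0 ('')
  [4] 3/10 → 1 ('b')
  [5] 10/9 → 0 ('')
  [6] 9/11 → 1 ('c')
  [7] 11/7 → 0 ('')
  [8] 7/12 → 1 ('d')
  [9] 12/5 → 1 ('d')
  [10] 5/13 → 1 ('d')
  [11] 13/17 → 0 ('')
  [12] 17/6 → 1 ('e')
  [13] 6/0 → 1 ('e')
  [14] 0/1 → 1 ('e')
  [15] 1/16 → 0 ('')
  [16] 16/2 → 0 ('')
  [17] 2/15 → 1 ('g')
  [18] 15/14 → 1 ('g')

n(n+1)/2 = 19·20/2 = 190
Σ LCP = 0 + 1 + 1 + 0 + 1 + 0 + 1 + 0 + 1 + 1 + 1 + 0 + 1 + 1 + 1 + 0 + 0 + 1 + 1 = 12
distinct = 190 − 12 = 178

178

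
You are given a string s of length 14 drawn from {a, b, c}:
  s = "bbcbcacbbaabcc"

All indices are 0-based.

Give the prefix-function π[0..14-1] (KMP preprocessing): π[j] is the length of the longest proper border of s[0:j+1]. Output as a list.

π[0] = 0
j=1 s[j]='b': π[1]=1 (border 'b')
j=2 s[j]='c': k: 1→0; π[2]=0 (border '')
j=3 s[j]='b': π[3]=1 (border 'b')
j=4 s[j]='c': k: 1→0; π[4]=0 (border '')
j=5 s[j]='a': π[5]=0 (border '')
j=6 s[j]='c': π[6]=0 (border '')
j=7 s[j]='b': π[7]=1 (border 'b')
j=8 s[j]='b': π[8]=2 (border 'bb')
j=9 s[j]='a': k: 2→1→0; π[9]=0 (border '')
j=10 s[j]='a': π[10]=0 (border '')
j=11 s[j]='b': π[11]=1 (border 'b')
j=12 s[j]='c': k: 1→0; π[12]=0 (border '')
j=13 s[j]='c': π[13]=0 (border '')

[0, 1, 0, 1, 0, 0, 0, 1, 2, 0, 0, 1, 0, 0]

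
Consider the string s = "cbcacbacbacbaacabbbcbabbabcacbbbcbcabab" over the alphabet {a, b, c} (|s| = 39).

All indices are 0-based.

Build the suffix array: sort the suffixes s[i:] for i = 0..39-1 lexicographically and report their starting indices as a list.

[12, 37, 35, 21, 15, 24, 13, 9, 6, 3, 27, 38, 11, 36, 20, 23, 8, 5, 22, 16, 29, 17, 30, 33, 1, 25, 18, 31, 34, 14, 2, 26, 10, 19, 7, 4, 28, 32, 0]

sorted suffixes:
  #0 SA[0]=12  'aacabbbcbabbabcacbbbcbcabab'
  #1 SA[1]=37  'ab'
  #2 SA[2]=35  'abab'
  #3 SA[3]=21  'abbabcacbbbcbcabab'
  #4 SA[4]=15  'abbbcbabbabcacbbbcbcabab'
  #5 SA[5]=24  'abcacbbbcbcabab'
  #6 SA[6]=13  'acabbbcbabbabcacbbbcbcabab'
  #7 SA[7]=9  'acbaacabbbcbabbabcacbbbcbcabab'
  #8 SA[8]=6  'acbacbaacabbbcbabbabcacbbbcbcabab'
  #9 SA[9]=3  'acbacbacbaacabbbcbabbabcacbbbcbcabab'
  #10 SA[10]=27  'acbbbcbcabab'
  #11 SA[11]=38  'b'
  #12 SA[12]=11  'baacabbbcbabbabcacbbbcbcabab'
  #13 SA[13]=36  'bab'
  #14 SA[14]=20  'babbabcacbbbcbcabab'
  #15 SA[15]=23  'babcacbbbcbcabab'
  #16 SA[16]=8  'bacbaacabbbcbabbabcacbbbcbcabab'
  #17 SA[17]=5  'bacbacbaacabbbcbabbabcacbbbcbcabab'
  #18 SA[18]=22  'bbabcacbbbcbcabab'
  #19 SA[19]=16  'bbbcbabbabcacbbbcbcabab'
  #20 SA[20]=29  'bbbcbcabab'
  #21 SA[21]=17  'bbcbabbabcacbbbcbcabab'
  #22 SA[22]=30  'bbcbcabab'
  #23 SA[23]=33  'bcabab'
  #24 SA[24]=1  'bcacbacbacbaacabbbcbabbabcacbbbcbcabab'
  #25 SA[25]=25  'bcacbbbcbcabab'
  #26 SA[26]=18  'bcbabbabcacbbbcbcabab'
  #27 SA[27]=31  'bcbcabab'
  #28 SA[28]=34  'cabab'
  #29 SA[29]=14  'cabbbcbabbabcacbbbcbcabab'
  #30 SA[30]=2  'cacbacbacbaacabbbcbabbabcacbbbcbcabab'
  #31 SA[31]=26  'cacbbbcbcabab'
  #32 SA[32]=10  'cbaacabbbcbabbabcacbbbcbcabab'
  #33 SA[33]=19  'cbabbabcacbbbcbcabab'
  #34 SA[34]=7  'cbacbaacabbbcbabbabcacbbbcbcabab'
  #35 SA[35]=4  'cbacbacbaacabbbcbabbabcacbbbcbcabab'
  #36 SA[36]=28  'cbbbcbcabab'
  #37 SA[37]=32  'cbcabab'
  #38 SA[38]=0  'cbcacbacbacbaacabbbcbabbabcacbbbcbcabab'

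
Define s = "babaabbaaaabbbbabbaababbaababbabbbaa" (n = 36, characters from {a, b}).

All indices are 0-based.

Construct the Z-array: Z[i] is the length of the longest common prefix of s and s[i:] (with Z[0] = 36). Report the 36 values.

[36, 0, 2, 0, 0, 1, 2, 0, 0, 0, 0, 1, 1, 1, 3, 0, 1, 2, 0, 0, 3, 0, 1, 2, 0, 0, 3, 0, 1, 3, 0, 1, 1, 2, 0, 0]

Z[0]=36
i=1: fresh scan; Z[1]=0
i=2: fresh scan; Z[2]=2 scan→box=[2,4)
i=3: min(r-i=1, Z[1]=0)=0; Z[3]=0
i=4: fresh scan; Z[4]=0
i=5: fresh scan; Z[5]=1 scan→box=[5,6)
i=6: fresh scan; Z[6]=2 scan→box=[6,8)
i=7: min(r-i=1, Z[1]=0)=0; Z[7]=0
i=8: fresh scan; Z[8]=0
i=9: fresh scan; Z[9]=0
i=10: fresh scan; Z[10]=0
i=11: fresh scan; Z[11]=1 scan→box=[11,12)
i=12: fresh scan; Z[12]=1 scan→box=[12,13)
i=13: fresh scan; Z[13]=1 scan→box=[13,14)
i=14: fresh scan; Z[14]=3 scan→box=[14,17)
i=15: min(r-i=2, Z[1]=0)=0; Z[15]=0
i=16: min(r-i=1, Z[2]=2)=1; Z[16]=1
i=17: fresh scan; Z[17]=2 scan→box=[17,19)
i=18: min(r-i=1, Z[1]=0)=0; Z[18]=0
i=19: fresh scan; Z[19]=0
i=20: fresh scan; Z[20]=3 scan→box=[20,23)
i=21: min(r-i=2, Z[1]=0)=0; Z[21]=0
i=22: min(r-i=1, Z[2]=2)=1; Z[22]=1
i=23: fresh scan; Z[23]=2 scan→box=[23,25)
i=24: min(r-i=1, Z[1]=0)=0; Z[24]=0
i=25: fresh scan; Z[25]=0
i=26: fresh scan; Z[26]=3 scan→box=[26,29)
i=27: min(r-i=2, Z[1]=0)=0; Z[27]=0
i=28: min(r-i=1, Z[2]=2)=1; Z[28]=1
i=29: fresh scan; Z[29]=3 scan→box=[29,32)
i=30: min(r-i=2, Z[1]=0)=0; Z[30]=0
i=31: min(r-i=1, Z[2]=2)=1; Z[31]=1
i=32: fresh scan; Z[32]=1 scan→box=[32,33)
i=33: fresh scan; Z[33]=2 scan→box=[33,35)
i=34: min(r-i=1, Z[1]=0)=0; Z[34]=0
i=35: fresh scan; Z[35]=0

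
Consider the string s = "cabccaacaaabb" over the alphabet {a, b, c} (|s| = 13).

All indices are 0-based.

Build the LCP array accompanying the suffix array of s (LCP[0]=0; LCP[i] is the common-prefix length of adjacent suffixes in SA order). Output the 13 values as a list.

rank→(start, suffix):
  0 → (8, 'aaabb')
  1 → (9, 'aabb')
  2 → (5, 'aacaaabb')
  3 → (10, 'abb')
  4 → (1, 'abccaacaaabb')
  5 → (6, 'acaaabb')
  6 → (12, 'b')
  7 → (11, 'bb')
  8 → (2, 'bccaacaaabb')
  9 → (7, 'caaabb')
  10 → (4, 'caacaaabb')
  11 → (0, 'cabccaacaaabb')
  12 → (3, 'ccaacaaabb')

SA = [8, 9, 5, 10, 1, 6, 12, 11, 2, 7, 4, 0, 3]
i: (SA[i-1],SA[i]) lcp shared
  1: (8,9) 2 'aa'
  2: (9,5) 2 'aa'
  3: (5,10) 1 'a'
  4: (10,1) 2 'ab'
  5: (1,6) 1 'a'
  6: (6,12) 0 ''
  7: (12,11) 1 'b'
  8: (11,2) 1 'b'
  9: (2,7) 0 ''
  10: (7,4) 3 'caa'
  11: (4,0) 2 'ca'
  12: (0,3) 1 'c'

[0, 2, 2, 1, 2, 1, 0, 1, 1, 0, 3, 2, 1]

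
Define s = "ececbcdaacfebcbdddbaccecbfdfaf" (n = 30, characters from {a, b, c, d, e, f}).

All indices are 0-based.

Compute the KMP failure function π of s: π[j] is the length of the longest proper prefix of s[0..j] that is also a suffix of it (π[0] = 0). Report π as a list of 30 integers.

[0, 0, 1, 2, 0, 0, 0, 0, 0, 0, 0, 1, 0, 0, 0, 0, 0, 0, 0, 0, 0, 0, 1, 2, 0, 0, 0, 0, 0, 0]

π[0] = 0
j=1 s[j]='c': π[1]=0 (border '')
j=2 s[j]='e': π[2]=1 (border 'e')
j=3 s[j]='c': π[3]=2 (border 'ec')
j=4 s[j]='b': k: 2→0; π[4]=0 (border '')
j=5 s[j]='c': π[5]=0 (border '')
j=6 s[j]='d': π[6]=0 (border '')
j=7 s[j]='a': π[7]=0 (border '')
j=8 s[j]='a': π[8]=0 (border '')
j=9 s[j]='c': π[9]=0 (border '')
j=10 s[j]='f': π[10]=0 (border '')
j=11 s[j]='e': π[11]=1 (border 'e')
j=12 s[j]='b': k: 1→0; π[12]=0 (border '')
j=13 s[j]='c': π[13]=0 (border '')
j=14 s[j]='b': π[14]=0 (border '')
j=15 s[j]='d': π[15]=0 (border '')
j=16 s[j]='d': π[16]=0 (border '')
j=17 s[j]='d': π[17]=0 (border '')
j=18 s[j]='b': π[18]=0 (border '')
j=19 s[j]='a': π[19]=0 (border '')
j=20 s[j]='c': π[20]=0 (border '')
j=21 s[j]='c': π[21]=0 (border '')
j=22 s[j]='e': π[22]=1 (border 'e')
j=23 s[j]='c': π[23]=2 (border 'ec')
j=24 s[j]='b': k: 2→0; π[24]=0 (border '')
j=25 s[j]='f': π[25]=0 (border '')
j=26 s[j]='d': π[26]=0 (border '')
j=27 s[j]='f': π[27]=0 (border '')
j=28 s[j]='a': π[28]=0 (border '')
j=29 s[j]='f': π[29]=0 (border '')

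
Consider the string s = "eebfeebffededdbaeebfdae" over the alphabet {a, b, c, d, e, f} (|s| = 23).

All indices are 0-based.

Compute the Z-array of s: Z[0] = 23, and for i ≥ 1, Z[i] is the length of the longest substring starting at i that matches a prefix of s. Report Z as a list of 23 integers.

Z[0]=23
i=1: outside box; Z[1]=1 grow→box=[1,2)
i=2: outside box; Z[2]=0
i=3: outside box; Z[3]=0
i=4: outside box; Z[4]=4 grow→box=[4,8)
i=5: min(r-i=3, Z[1]=1)=1; Z[5]=1
i=6: min(r-i=2, Z[2]=0)=0; Z[6]=0
i=7: min(r-i=1, Z[3]=0)=0; Z[7]=0
i=8: outside box; Z[8]=0
i=9: outside box; Z[9]=1 grow→box=[9,10)
i=10: outside box; Z[10]=0
i=11: outside box; Z[11]=1 grow→box=[11,12)
i=12: outside box; Z[12]=0
i=13: outside box; Z[13]=0
i=14: outside box; Z[14]=0
i=15: outside box; Z[15]=0
i=16: outside box; Z[16]=4 grow→box=[16,20)
i=17: min(r-i=3, Z[1]=1)=1; Z[17]=1
i=18: min(r-i=2, Z[2]=0)=0; Z[18]=0
i=19: min(r-i=1, Z[3]=0)=0; Z[19]=0
i=20: outside box; Z[20]=0
i=21: outside box; Z[21]=0
i=22: outside box; Z[22]=1 grow→box=[22,23)

[23, 1, 0, 0, 4, 1, 0, 0, 0, 1, 0, 1, 0, 0, 0, 0, 4, 1, 0, 0, 0, 0, 1]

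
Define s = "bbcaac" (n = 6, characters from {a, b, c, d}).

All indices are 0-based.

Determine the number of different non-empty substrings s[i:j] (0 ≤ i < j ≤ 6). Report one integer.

18

rank | idx | suffix
   0 |   3 | aac
   1 |   4 | ac
   2 |   0 | bbcaac
   3 |   1 | bcaac
   4 |   5 | c
   5 |   2 | caac

SA = [3, 4, 0, 1, 5, 2]
[i] adj suffixes → lcp
  [1] 3/4 → 1 ('a')
  [2] 4/0 → 0 ('')
  [3] 0/1 → 1 ('b')
  [4] 1/5 → 0 ('')
  [5] 5/2 → 1 ('c')

n(n+1)/2 = 6·7/2 = 21
Σ LCP = 0 + 1 + 0 + 1 + 0 + 1 = 3
distinct = 21 − 3 = 18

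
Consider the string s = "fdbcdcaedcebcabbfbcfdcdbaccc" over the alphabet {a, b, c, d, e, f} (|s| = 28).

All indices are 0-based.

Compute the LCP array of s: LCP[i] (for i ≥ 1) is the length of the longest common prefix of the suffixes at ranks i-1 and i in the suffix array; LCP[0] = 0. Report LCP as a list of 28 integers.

sorted suffixes:
  #0 SA[0]=13  'abbfbcfdcdbaccc'
  #1 SA[1]=24  'accc'
  #2 SA[2]=6  'aedcebcabbfbcfdcdbaccc'
  #3 SA[3]=23  'baccc'
  #4 SA[4]=14  'bbfbcfdcdbaccc'
  #5 SA[5]=11  'bcabbfbcfdcdbaccc'
  #6 SA[6]=2  'bcdcaedcebcabbfbcfdcdbaccc'
  #7 SA[7]=17  'bcfdcdbaccc'
  #8 SA[8]=15  'bfbcfdcdbaccc'
  #9 SA[9]=27  'c'
  #10 SA[10]=12  'cabbfbcfdcdbaccc'
  #11 SA[11]=5  'caedcebcabbfbcfdcdbaccc'
  #12 SA[12]=26  'cc'
  #13 SA[13]=25  'ccc'
  #14 SA[14]=21  'cdbaccc'
  #15 SA[15]=3  'cdcaedcebcabbfbcfdcdbaccc'
  #16 SA[16]=9  'cebcabbfbcfdcdbaccc'
  #17 SA[17]=18  'cfdcdbaccc'
  #18 SA[18]=22  'dbaccc'
  #19 SA[19]=1  'dbcdcaedcebcabbfbcfdcdbaccc'
  #20 SA[20]=4  'dcaedcebcabbfbcfdcdbaccc'
  #21 SA[21]=20  'dcdbaccc'
  #22 SA[22]=8  'dcebcabbfbcfdcdbaccc'
  #23 SA[23]=10  'ebcabbfbcfdcdbaccc'
  #24 SA[24]=7  'edcebcabbfbcfdcdbaccc'
  #25 SA[25]=16  'fbcfdcdbaccc'
  #26 SA[26]=0  'fdbcdcaedcebcabbfbcfdcdbaccc'
  #27 SA[27]=19  'fdcdbaccc'

SA = [13, 24, 6, 23, 14, 11, 2, 17, 15, 27, 12, 5, 26, 25, 21, 3, 9, 18, 22, 1, 4, 20, 8, 10, 7, 16, 0, 19]
rank  pair      lcp
   1  s[13:],s[24:]  1  'a'
   2  s[24:],s[6:]  1  'a'
   3  s[6:],s[23:]  0  ''
   4  s[23:],s[14:]  1  'b'
   5  s[14:],s[11:]  1  'b'
   6  s[11:],s[2:]  2  'bc'
   7  s[2:],s[17:]  2  'bc'
   8  s[17:],s[15:]  1  'b'
   9  s[15:],s[27:]  0  ''
  10  s[27:],s[12:]  1  'c'
  11  s[12:],s[5:]  2  'ca'
  12  s[5:],s[26:]  1  'c'
  13  s[26:],s[25:]  2  'cc'
  14  s[25:],s[21:]  1  'c'
  15  s[21:],s[3:]  2  'cd'
  16  s[3:],s[9:]  1  'c'
  17  s[9:],s[18:]  1  'c'
  18  s[18:],s[22:]  0  ''
  19  s[22:],s[1:]  2  'db'
  20  s[1:],s[4:]  1  'd'
  21  s[4:],s[20:]  2  'dc'
  22  s[20:],s[8:]  2  'dc'
  23  s[8:],s[10:]  0  ''
  24  s[10:],s[7:]  1  'e'
  25  s[7:],s[16:]  0  ''
  26  s[16:],s[0:]  1  'f'
  27  s[0:],s[19:]  2  'fd'

[0, 1, 1, 0, 1, 1, 2, 2, 1, 0, 1, 2, 1, 2, 1, 2, 1, 1, 0, 2, 1, 2, 2, 0, 1, 0, 1, 2]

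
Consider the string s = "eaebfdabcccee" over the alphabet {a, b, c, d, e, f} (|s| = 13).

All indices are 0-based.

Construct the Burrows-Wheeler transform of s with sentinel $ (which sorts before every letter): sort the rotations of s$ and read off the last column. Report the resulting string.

edeaebccfe$acb

rank  rotation        last
    0  $eaebfdabcccee  e
    1  abcccee$eaebfd  d
    2  aebfdabcccee$e  e
    3  bcccee$eaebfda  a
    4  bfdabcccee$eae  e
    5  cccee$eaebfdab  b
    6  ccee$eaebfdabc  c
    7  cee$eaebfdabcc  c
    8  dabcccee$eaebf  f
    9  e$eaebfdabccce  e
   10  eaebfdabcccee$  $
   11  ebfdabcccee$ea  a
   12  ee$eaebfdabccc  c
   13  fdabcccee$eaeb  b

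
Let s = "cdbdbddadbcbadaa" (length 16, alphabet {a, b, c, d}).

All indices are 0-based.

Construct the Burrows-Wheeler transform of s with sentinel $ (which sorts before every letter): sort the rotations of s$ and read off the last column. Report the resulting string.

aadbdcdddb$adacbb

rank  rotation           last
    0  $cdbdbddadbcbadaa  a
    1  a$cdbdbddadbcbada  a
    2  aa$cdbdbddadbcbad  d
    3  adaa$cdbdbddadbcb  b
    4  adbcbadaa$cdbdbdd  d
    5  badaa$cdbdbddadbc  c
    6  bcbadaa$cdbdbddad  d
    7  bdbddadbcbadaa$cd  d
    8  bddadbcbadaa$cdbd  d
    9  cbadaa$cdbdbddadb  b
   10  cdbdbddadbcbadaa$  $
   11  daa$cdbdbddadbcba  a
   12  dadbcbadaa$cdbdbd  d
   13  dbcbadaa$cdbdbdda  a
   14  dbdbddadbcbadaa$c  c
   15  dbddadbcbadaa$cdb  b
   16  ddadbcbadaa$cdbdb  b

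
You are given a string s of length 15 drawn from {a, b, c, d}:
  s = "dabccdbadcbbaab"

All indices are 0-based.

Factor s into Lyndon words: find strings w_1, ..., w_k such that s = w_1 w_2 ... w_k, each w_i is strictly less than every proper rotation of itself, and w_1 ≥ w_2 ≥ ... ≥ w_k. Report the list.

["d", "abccdbadcbb", "aab"]

emit factor 1: 'd' (i=0, period=1)
emit factor 2: 'abccdbadcbb' (i=1, period=11)
emit factor 3: 'aab' (i=12, period=3)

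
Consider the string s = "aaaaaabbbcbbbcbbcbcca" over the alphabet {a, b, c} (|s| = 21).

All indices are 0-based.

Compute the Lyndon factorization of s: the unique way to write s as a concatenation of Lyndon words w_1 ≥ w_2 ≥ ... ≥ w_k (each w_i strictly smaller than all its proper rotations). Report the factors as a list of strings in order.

["aaaaaabbbcbbbcbbcbcc", "a"]

emit factor 1: 'aaaaaabbbcbbbcbbcbcc' (i=0, period=20)
emit factor 2: 'a' (i=20, period=1)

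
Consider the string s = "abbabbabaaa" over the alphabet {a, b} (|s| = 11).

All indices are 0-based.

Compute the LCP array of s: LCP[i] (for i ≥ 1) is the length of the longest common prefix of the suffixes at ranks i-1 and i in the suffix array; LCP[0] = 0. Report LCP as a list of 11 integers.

rank | idx | suffix
   0 |  10 | a
   1 |   9 | aa
   2 |   8 | aaa
   3 |   6 | abaaa
   4 |   3 | abbabaaa
   5 |   0 | abbabbabaaa
   6 |   7 | baaa
   7 |   5 | babaaa
   8 |   2 | babbabaaa
   9 |   4 | bbabaaa
  10 |   1 | bbabbabaaa

SA = [10, 9, 8, 6, 3, 0, 7, 5, 2, 4, 1]
[i] adj suffixes → lcp
  [1] 10/9 → 1 ('a')
  [2] 9/8 → 2 ('aa')
  [3] 8/6 → 1 ('a')
  [4] 6/3 → 2 ('ab')
  [5] 3/0 → 5 ('abbab')
  [6] 0/7 → 0 ('')
  [7] 7/5 → 2 ('ba')
  [8] 5/2 → 3 ('bab')
  [9] 2/4 → 1 ('b')
  [10] 4/1 → 4 ('bbab')

[0, 1, 2, 1, 2, 5, 0, 2, 3, 1, 4]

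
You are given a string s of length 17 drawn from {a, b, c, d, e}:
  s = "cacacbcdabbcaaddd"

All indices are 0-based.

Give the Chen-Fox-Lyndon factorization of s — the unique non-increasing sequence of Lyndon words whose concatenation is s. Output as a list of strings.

["c", "acacbcd", "abbc", "aaddd"]

emit factor 1: 'c' (i=0, period=1)
emit factor 2: 'acacbcd' (i=1, period=7)
emit factor 3: 'abbc' (i=8, period=4)
emit factor 4: 'aaddd' (i=12, period=5)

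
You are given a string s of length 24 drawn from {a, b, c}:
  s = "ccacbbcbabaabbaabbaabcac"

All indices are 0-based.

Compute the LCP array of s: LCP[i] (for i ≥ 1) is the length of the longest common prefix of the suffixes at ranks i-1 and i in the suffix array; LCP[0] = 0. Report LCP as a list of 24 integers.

[0, 7, 3, 1, 2, 6, 2, 1, 2, 0, 8, 4, 2, 1, 5, 2, 1, 2, 0, 1, 3, 1, 2, 1]

rank→(start, suffix):
  0 → (10, 'aabbaabbaabcac')
  1 → (14, 'aabbaabcac')
  2 → (18, 'aabcac')
  3 → (8, 'abaabbaabbaabcac')
  4 → (11, 'abbaabbaabcac')
  5 → (15, 'abbaabcac')
  6 → (19, 'abcac')
  7 → (22, 'ac')
  8 → (2, 'acbbcbabaabbaabbaabcac')
  9 → (9, 'baabbaabbaabcac')
  10 → (13, 'baabbaabcac')
  11 → (17, 'baabcac')
  12 → (7, 'babaabbaabbaabcac')
  13 → (12, 'bbaabbaabcac')
  14 → (16, 'bbaabcac')
  15 → (4, 'bbcbabaabbaabbaabcac')
  16 → (20, 'bcac')
  17 → (5, 'bcbabaabbaabbaabcac')
  18 → (23, 'c')
  19 → (21, 'cac')
  20 → (1, 'cacbbcbabaabbaabbaabcac')
  21 → (6, 'cbabaabbaabbaabcac')
  22 → (3, 'cbbcbabaabbaabbaabcac')
  23 → (0, 'ccacbbcbabaabbaabbaabcac')

SA = [10, 14, 18, 8, 11, 15, 19, 22, 2, 9, 13, 17, 7, 12, 16, 4, 20, 5, 23, 21, 1, 6, 3, 0]
[i] adj suffixes → lcp
  [1] 10/14 → 7 ('aabbaab')
  [2] 14/18 → 3 ('aab')
  [3] 18/8 → 1 ('a')
  [4] 8/11 → 2 ('ab')
  [5] 11/15 → 6 ('abbaab')
  [6] 15/19 → 2 ('ab')
  [7] 19/22 → 1 ('a')
  [8] 22/2 → 2 ('ac')
  [9] 2/9 → 0 ('')
  [10] 9/13 → 8 ('baabbaab')
  [11] 13/17 → 4 ('baab')
  [12] 17/7 → 2 ('ba')
  [13] 7/12 → 1 ('b')
  [14] 12/16 → 5 ('bbaab')
  [15] 16/4 → 2 ('bb')
  [16] 4/20 → 1 ('b')
  [17] 20/5 → 2 ('bc')
  [18] 5/23 → 0 ('')
  [19] 23/21 → 1 ('c')
  [20] 21/1 → 3 ('cac')
  [21] 1/6 → 1 ('c')
  [22] 6/3 → 2 ('cb')
  [23] 3/0 → 1 ('c')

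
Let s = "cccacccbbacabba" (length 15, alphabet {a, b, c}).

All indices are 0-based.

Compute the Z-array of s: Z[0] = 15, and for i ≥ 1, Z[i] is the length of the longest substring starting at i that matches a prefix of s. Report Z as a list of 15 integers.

[15, 2, 1, 0, 3, 2, 1, 0, 0, 0, 1, 0, 0, 0, 0]

Z[0]=15
i=1: fresh scan; Z[1]=2 scan→box=[1,3)
i=2: min(r-i=1, Z[1]=2)=1; Z[2]=1
i=3: fresh scan; Z[3]=0
i=4: fresh scan; Z[4]=3 scan→box=[4,7)
i=5: min(r-i=2, Z[1]=2)=2; Z[5]=2
i=6: min(r-i=1, Z[2]=1)=1; Z[6]=1
i=7: fresh scan; Z[7]=0
i=8: fresh scan; Z[8]=0
i=9: fresh scan; Z[9]=0
i=10: fresh scan; Z[10]=1 scan→box=[10,11)
i=11: fresh scan; Z[11]=0
i=12: fresh scan; Z[12]=0
i=13: fresh scan; Z[13]=0
i=14: fresh scan; Z[14]=0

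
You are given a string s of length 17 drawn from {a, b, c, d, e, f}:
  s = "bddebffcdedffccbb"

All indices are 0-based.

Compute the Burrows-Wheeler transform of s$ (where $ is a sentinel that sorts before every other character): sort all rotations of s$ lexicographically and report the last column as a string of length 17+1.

rank  rotation            last
    0  $bddebffcdedffccbb  b
    1  b$bddebffcdedffccb  b
    2  bb$bddebffcdedffcc  c
    3  bddebffcdedffccbb$  $
    4  bffcdedffccbb$bdde  e
    5  cbb$bddebffcdedffc  c
    6  ccbb$bddebffcdedff  f
    7  cdedffccbb$bddebff  f
    8  ddebffcdedffccbb$b  b
    9  debffcdedffccbb$bd  d
   10  dedffccbb$bddebffc  c
   11  dffccbb$bddebffcde  e
   12  ebffcdedffccbb$bdd  d
   13  edffccbb$bddebffcd  d
   14  fccbb$bddebffcdedf  f
   15  fcdedffccbb$bddebf  f
   16  ffccbb$bddebffcded  d
   17  ffcdedffccbb$bddeb  b

bbc$ecffbdceddffdb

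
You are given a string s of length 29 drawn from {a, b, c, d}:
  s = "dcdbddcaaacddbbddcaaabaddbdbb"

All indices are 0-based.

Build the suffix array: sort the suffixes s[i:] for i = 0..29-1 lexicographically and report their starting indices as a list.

[18, 7, 19, 8, 20, 9, 22, 28, 21, 27, 13, 25, 14, 3, 17, 6, 1, 10, 26, 12, 24, 2, 16, 5, 0, 11, 23, 15, 4]

rank→(start, suffix):
  0 → (18, 'aaabaddbdbb')
  1 → (7, 'aaacddbbddcaaabaddbdbb')
  2 → (19, 'aabaddbdbb')
  3 → (8, 'aacddbbddcaaabaddbdbb')
  4 → (20, 'abaddbdbb')
  5 → (9, 'acddbbddcaaabaddbdbb')
  6 → (22, 'addbdbb')
  7 → (28, 'b')
  8 → (21, 'baddbdbb')
  9 → (27, 'bb')
  10 → (13, 'bbddcaaabaddbdbb')
  11 → (25, 'bdbb')
  12 → (14, 'bddcaaabaddbdbb')
  13 → (3, 'bddcaaacddbbddcaaabaddbdbb')
  14 → (17, 'caaabaddbdbb')
  15 → (6, 'caaacddbbddcaaabaddbdbb')
  16 → (1, 'cdbddcaaacddbbddcaaabaddbdbb')
  17 → (10, 'cddbbddcaaabaddbdbb')
  18 → (26, 'dbb')
  19 → (12, 'dbbddcaaabaddbdbb')
  20 → (24, 'dbdbb')
  21 → (2, 'dbddcaaacddbbddcaaabaddbdbb')
  22 → (16, 'dcaaabaddbdbb')
  23 → (5, 'dcaaacddbbddcaaabaddbdbb')
  24 → (0, 'dcdbddcaaacddbbddcaaabaddbdbb')
  25 → (11, 'ddbbddcaaabaddbdbb')
  26 → (23, 'ddbdbb')
  27 → (15, 'ddcaaabaddbdbb')
  28 → (4, 'ddcaaacddbbddcaaabaddbdbb')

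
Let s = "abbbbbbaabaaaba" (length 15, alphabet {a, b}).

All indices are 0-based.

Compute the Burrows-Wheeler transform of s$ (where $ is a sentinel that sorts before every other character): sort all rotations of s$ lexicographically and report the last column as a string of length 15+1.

rank  rotation          last
    0  $abbbbbbaabaaaba  a
    1  a$abbbbbbaabaaab  b
    2  aaaba$abbbbbbaab  b
    3  aaba$abbbbbbaaba  a
    4  aabaaaba$abbbbbb  b
    5  aba$abbbbbbaabaa  a
    6  abaaaba$abbbbbba  a
    7  abbbbbbaabaaaba$  $
    8  ba$abbbbbbaabaaa  a
    9  baaaba$abbbbbbaa  a
   10  baabaaaba$abbbbb  b
   11  bbaabaaaba$abbbb  b
   12  bbbaabaaaba$abbb  b
   13  bbbbaabaaaba$abb  b
   14  bbbbbaabaaaba$ab  b
   15  bbbbbbaabaaaba$a  a

abbabaa$aabbbbba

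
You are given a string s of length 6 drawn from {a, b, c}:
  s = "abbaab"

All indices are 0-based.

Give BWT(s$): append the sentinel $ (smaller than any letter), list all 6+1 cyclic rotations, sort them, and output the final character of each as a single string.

bba$aba

rank  rotation last
    0  $abbaab  b
    1  aab$abb  b
    2  ab$abba  a
    3  abbaab$  $
    4  b$abbaa  a
    5  baab$ab  b
    6  bbaab$a  a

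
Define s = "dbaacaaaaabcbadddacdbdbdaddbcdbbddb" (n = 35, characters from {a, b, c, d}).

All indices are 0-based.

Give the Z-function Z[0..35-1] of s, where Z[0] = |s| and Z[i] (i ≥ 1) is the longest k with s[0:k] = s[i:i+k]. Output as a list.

[35, 0, 0, 0, 0, 0, 0, 0, 0, 0, 0, 0, 0, 0, 1, 1, 1, 0, 0, 2, 0, 2, 0, 1, 0, 1, 2, 0, 0, 2, 0, 0, 1, 2, 0]

Z[0]=35
i=1: fresh scan; Z[1]=0
i=2: fresh scan; Z[2]=0
i=3: fresh scan; Z[3]=0
i=4: fresh scan; Z[4]=0
i=5: fresh scan; Z[5]=0
i=6: fresh scan; Z[6]=0
i=7: fresh scan; Z[7]=0
i=8: fresh scan; Z[8]=0
i=9: fresh scan; Z[9]=0
i=10: fresh scan; Z[10]=0
i=11: fresh scan; Z[11]=0
i=12: fresh scan; Z[12]=0
i=13: fresh scan; Z[13]=0
i=14: fresh scan; Z[14]=1 grow→box=[14,15)
i=15: fresh scan; Z[15]=1 grow→box=[15,16)
i=16: fresh scan; Z[16]=1 grow→box=[16,17)
i=17: fresh scan; Z[17]=0
i=18: fresh scan; Z[18]=0
i=19: fresh scan; Z[19]=2 grow→box=[19,21)
i=20: min(r-i=1, Z[1]=0)=0; Z[20]=0
i=21: fresh scan; Z[21]=2 grow→box=[21,23)
i=22: min(r-i=1, Z[1]=0)=0; Z[22]=0
i=23: fresh scan; Z[23]=1 grow→box=[23,24)
i=24: fresh scan; Z[24]=0
i=25: fresh scan; Z[25]=1 grow→box=[25,26)
i=26: fresh scan; Z[26]=2 grow→box=[26,28)
i=27: min(r-i=1, Z[1]=0)=0; Z[27]=0
i=28: fresh scan; Z[28]=0
i=29: fresh scan; Z[29]=2 grow→box=[29,31)
i=30: min(r-i=1, Z[1]=0)=0; Z[30]=0
i=31: fresh scan; Z[31]=0
i=32: fresh scan; Z[32]=1 grow→box=[32,33)
i=33: fresh scan; Z[33]=2 grow→box=[33,35)
i=34: min(r-i=1, Z[1]=0)=0; Z[34]=0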